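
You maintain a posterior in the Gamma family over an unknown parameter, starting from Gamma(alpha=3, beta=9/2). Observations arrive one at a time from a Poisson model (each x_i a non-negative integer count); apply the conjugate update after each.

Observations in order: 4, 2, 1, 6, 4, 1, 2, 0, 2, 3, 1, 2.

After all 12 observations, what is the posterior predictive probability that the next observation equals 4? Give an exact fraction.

obs 1: x=4 → posterior Gamma(7, 11/2)
obs 2: x=2 → posterior Gamma(9, 13/2)
obs 3: x=1 → posterior Gamma(10, 15/2)
obs 4: x=6 → posterior Gamma(16, 17/2)
obs 5: x=4 → posterior Gamma(20, 19/2)
obs 6: x=1 → posterior Gamma(21, 21/2)
obs 7: x=2 → posterior Gamma(23, 23/2)
obs 8: x=0 → posterior Gamma(23, 25/2)
obs 9: x=2 → posterior Gamma(25, 27/2)
obs 10: x=3 → posterior Gamma(28, 29/2)
obs 11: x=1 → posterior Gamma(29, 31/2)
obs 12: x=2 → posterior Gamma(31, 33/2)

87972190547070786807567059750229605144863929718342272/1102507499354148695951786433413508348166942596435546875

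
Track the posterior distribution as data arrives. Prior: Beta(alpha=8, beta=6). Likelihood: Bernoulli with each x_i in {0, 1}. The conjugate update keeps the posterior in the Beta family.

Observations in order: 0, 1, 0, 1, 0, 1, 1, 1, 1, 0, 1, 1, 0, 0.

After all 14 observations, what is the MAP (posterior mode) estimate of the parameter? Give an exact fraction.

obs 1: x=0 → posterior Beta(8, 7)
obs 2: x=1 → posterior Beta(9, 7)
obs 3: x=0 → posterior Beta(9, 8)
obs 4: x=1 → posterior Beta(10, 8)
obs 5: x=0 → posterior Beta(10, 9)
obs 6: x=1 → posterior Beta(11, 9)
obs 7: x=1 → posterior Beta(12, 9)
obs 8: x=1 → posterior Beta(13, 9)
obs 9: x=1 → posterior Beta(14, 9)
obs 10: x=0 → posterior Beta(14, 10)
obs 11: x=1 → posterior Beta(15, 10)
obs 12: x=1 → posterior Beta(16, 10)
obs 13: x=0 → posterior Beta(16, 11)
obs 14: x=0 → posterior Beta(16, 12)

15/26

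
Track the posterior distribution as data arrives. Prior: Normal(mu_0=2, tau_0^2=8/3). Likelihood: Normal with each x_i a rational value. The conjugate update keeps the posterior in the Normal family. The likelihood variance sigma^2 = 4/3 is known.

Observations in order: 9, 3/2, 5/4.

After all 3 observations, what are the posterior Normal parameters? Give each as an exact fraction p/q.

mu_0=51/14, tau_0^2=8/21

obs 1: x=9 → posterior Normal(20/3, 8/9)
obs 2: x=3/2 → posterior Normal(23/5, 8/15)
obs 3: x=5/4 → posterior Normal(51/14, 8/21)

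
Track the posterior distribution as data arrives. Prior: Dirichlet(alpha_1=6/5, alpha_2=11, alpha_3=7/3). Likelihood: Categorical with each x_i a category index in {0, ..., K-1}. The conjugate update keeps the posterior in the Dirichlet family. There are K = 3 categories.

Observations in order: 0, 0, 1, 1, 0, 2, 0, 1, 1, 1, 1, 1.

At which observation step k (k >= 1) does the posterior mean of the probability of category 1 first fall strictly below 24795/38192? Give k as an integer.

k = 6

obs 1: x=0 → posterior Dirichlet(11/5, 11, 7/3)
obs 2: x=0 → posterior Dirichlet(16/5, 11, 7/3)
obs 3: x=1 → posterior Dirichlet(16/5, 12, 7/3)
obs 4: x=1 → posterior Dirichlet(16/5, 13, 7/3)
obs 5: x=0 → posterior Dirichlet(21/5, 13, 7/3)
obs 6: x=2 → posterior Dirichlet(21/5, 13, 10/3)
obs 7: x=0 → posterior Dirichlet(26/5, 13, 10/3)
obs 8: x=1 → posterior Dirichlet(26/5, 14, 10/3)
obs 9: x=1 → posterior Dirichlet(26/5, 15, 10/3)
obs 10: x=1 → posterior Dirichlet(26/5, 16, 10/3)
obs 11: x=1 → posterior Dirichlet(26/5, 17, 10/3)
obs 12: x=1 → posterior Dirichlet(26/5, 18, 10/3)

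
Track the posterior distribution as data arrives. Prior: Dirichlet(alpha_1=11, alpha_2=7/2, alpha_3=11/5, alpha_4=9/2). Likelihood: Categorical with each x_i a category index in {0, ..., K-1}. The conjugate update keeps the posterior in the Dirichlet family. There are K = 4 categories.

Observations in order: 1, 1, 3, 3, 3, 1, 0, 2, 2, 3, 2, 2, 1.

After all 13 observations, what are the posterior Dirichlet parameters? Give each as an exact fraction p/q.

obs 1: x=1 → posterior Dirichlet(11, 9/2, 11/5, 9/2)
obs 2: x=1 → posterior Dirichlet(11, 11/2, 11/5, 9/2)
obs 3: x=3 → posterior Dirichlet(11, 11/2, 11/5, 11/2)
obs 4: x=3 → posterior Dirichlet(11, 11/2, 11/5, 13/2)
obs 5: x=3 → posterior Dirichlet(11, 11/2, 11/5, 15/2)
obs 6: x=1 → posterior Dirichlet(11, 13/2, 11/5, 15/2)
obs 7: x=0 → posterior Dirichlet(12, 13/2, 11/5, 15/2)
obs 8: x=2 → posterior Dirichlet(12, 13/2, 16/5, 15/2)
obs 9: x=2 → posterior Dirichlet(12, 13/2, 21/5, 15/2)
obs 10: x=3 → posterior Dirichlet(12, 13/2, 21/5, 17/2)
obs 11: x=2 → posterior Dirichlet(12, 13/2, 26/5, 17/2)
obs 12: x=2 → posterior Dirichlet(12, 13/2, 31/5, 17/2)
obs 13: x=1 → posterior Dirichlet(12, 15/2, 31/5, 17/2)

alpha_1=12, alpha_2=15/2, alpha_3=31/5, alpha_4=17/2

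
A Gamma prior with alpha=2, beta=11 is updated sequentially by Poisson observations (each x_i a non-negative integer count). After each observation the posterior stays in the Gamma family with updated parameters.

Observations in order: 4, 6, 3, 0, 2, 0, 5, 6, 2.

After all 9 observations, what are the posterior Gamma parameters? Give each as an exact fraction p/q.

alpha=30, beta=20

obs 1: x=4 → posterior Gamma(6, 12)
obs 2: x=6 → posterior Gamma(12, 13)
obs 3: x=3 → posterior Gamma(15, 14)
obs 4: x=0 → posterior Gamma(15, 15)
obs 5: x=2 → posterior Gamma(17, 16)
obs 6: x=0 → posterior Gamma(17, 17)
obs 7: x=5 → posterior Gamma(22, 18)
obs 8: x=6 → posterior Gamma(28, 19)
obs 9: x=2 → posterior Gamma(30, 20)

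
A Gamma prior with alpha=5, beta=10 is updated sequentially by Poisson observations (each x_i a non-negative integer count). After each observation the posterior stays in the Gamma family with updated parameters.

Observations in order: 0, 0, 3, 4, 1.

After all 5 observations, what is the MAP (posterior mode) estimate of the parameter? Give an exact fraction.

obs 1: x=0 → posterior Gamma(5, 11)
obs 2: x=0 → posterior Gamma(5, 12)
obs 3: x=3 → posterior Gamma(8, 13)
obs 4: x=4 → posterior Gamma(12, 14)
obs 5: x=1 → posterior Gamma(13, 15)

4/5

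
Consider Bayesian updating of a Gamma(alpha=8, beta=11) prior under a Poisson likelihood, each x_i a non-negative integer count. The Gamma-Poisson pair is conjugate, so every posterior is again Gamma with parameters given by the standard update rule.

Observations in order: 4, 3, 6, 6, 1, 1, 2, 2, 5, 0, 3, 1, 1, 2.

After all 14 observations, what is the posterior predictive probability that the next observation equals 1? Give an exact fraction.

obs 1: x=4 → posterior Gamma(12, 12)
obs 2: x=3 → posterior Gamma(15, 13)
obs 3: x=6 → posterior Gamma(21, 14)
obs 4: x=6 → posterior Gamma(27, 15)
obs 5: x=1 → posterior Gamma(28, 16)
obs 6: x=1 → posterior Gamma(29, 17)
obs 7: x=2 → posterior Gamma(31, 18)
obs 8: x=2 → posterior Gamma(33, 19)
obs 9: x=5 → posterior Gamma(38, 20)
obs 10: x=0 → posterior Gamma(38, 21)
obs 11: x=3 → posterior Gamma(41, 22)
obs 12: x=1 → posterior Gamma(42, 23)
obs 13: x=1 → posterior Gamma(43, 24)
obs 14: x=2 → posterior Gamma(45, 25)

36350710512584223993372452288230789463341352529823780059814453125/122680067611082273617239988814370660657175562691799774514460491776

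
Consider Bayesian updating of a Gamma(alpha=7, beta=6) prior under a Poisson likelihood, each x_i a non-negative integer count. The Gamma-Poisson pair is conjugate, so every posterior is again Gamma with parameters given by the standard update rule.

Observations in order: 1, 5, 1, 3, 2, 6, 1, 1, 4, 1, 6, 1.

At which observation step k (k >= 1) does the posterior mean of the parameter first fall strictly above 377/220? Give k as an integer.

k = 5

obs 1: x=1 → posterior Gamma(8, 7)
obs 2: x=5 → posterior Gamma(13, 8)
obs 3: x=1 → posterior Gamma(14, 9)
obs 4: x=3 → posterior Gamma(17, 10)
obs 5: x=2 → posterior Gamma(19, 11)
obs 6: x=6 → posterior Gamma(25, 12)
obs 7: x=1 → posterior Gamma(26, 13)
obs 8: x=1 → posterior Gamma(27, 14)
obs 9: x=4 → posterior Gamma(31, 15)
obs 10: x=1 → posterior Gamma(32, 16)
obs 11: x=6 → posterior Gamma(38, 17)
obs 12: x=1 → posterior Gamma(39, 18)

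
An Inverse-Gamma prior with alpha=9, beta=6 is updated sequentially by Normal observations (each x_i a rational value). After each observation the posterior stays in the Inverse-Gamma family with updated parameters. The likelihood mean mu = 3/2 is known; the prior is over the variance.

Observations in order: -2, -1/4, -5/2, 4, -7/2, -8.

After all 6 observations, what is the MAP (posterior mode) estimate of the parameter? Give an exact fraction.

obs 1: x=-2 → posterior Inverse-Gamma(19/2, 97/8)
obs 2: x=-1/4 → posterior Inverse-Gamma(10, 437/32)
obs 3: x=-5/2 → posterior Inverse-Gamma(21/2, 693/32)
obs 4: x=4 → posterior Inverse-Gamma(11, 793/32)
obs 5: x=-7/2 → posterior Inverse-Gamma(23/2, 1193/32)
obs 6: x=-8 → posterior Inverse-Gamma(12, 2637/32)

2637/416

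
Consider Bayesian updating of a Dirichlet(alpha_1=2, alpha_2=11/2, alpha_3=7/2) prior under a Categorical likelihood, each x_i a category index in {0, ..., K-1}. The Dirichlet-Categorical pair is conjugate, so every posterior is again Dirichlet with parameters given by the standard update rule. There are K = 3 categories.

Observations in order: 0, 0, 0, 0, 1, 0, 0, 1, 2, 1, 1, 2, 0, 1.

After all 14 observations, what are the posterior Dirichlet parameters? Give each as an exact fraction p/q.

alpha_1=9, alpha_2=21/2, alpha_3=11/2

obs 1: x=0 → posterior Dirichlet(3, 11/2, 7/2)
obs 2: x=0 → posterior Dirichlet(4, 11/2, 7/2)
obs 3: x=0 → posterior Dirichlet(5, 11/2, 7/2)
obs 4: x=0 → posterior Dirichlet(6, 11/2, 7/2)
obs 5: x=1 → posterior Dirichlet(6, 13/2, 7/2)
obs 6: x=0 → posterior Dirichlet(7, 13/2, 7/2)
obs 7: x=0 → posterior Dirichlet(8, 13/2, 7/2)
obs 8: x=1 → posterior Dirichlet(8, 15/2, 7/2)
obs 9: x=2 → posterior Dirichlet(8, 15/2, 9/2)
obs 10: x=1 → posterior Dirichlet(8, 17/2, 9/2)
obs 11: x=1 → posterior Dirichlet(8, 19/2, 9/2)
obs 12: x=2 → posterior Dirichlet(8, 19/2, 11/2)
obs 13: x=0 → posterior Dirichlet(9, 19/2, 11/2)
obs 14: x=1 → posterior Dirichlet(9, 21/2, 11/2)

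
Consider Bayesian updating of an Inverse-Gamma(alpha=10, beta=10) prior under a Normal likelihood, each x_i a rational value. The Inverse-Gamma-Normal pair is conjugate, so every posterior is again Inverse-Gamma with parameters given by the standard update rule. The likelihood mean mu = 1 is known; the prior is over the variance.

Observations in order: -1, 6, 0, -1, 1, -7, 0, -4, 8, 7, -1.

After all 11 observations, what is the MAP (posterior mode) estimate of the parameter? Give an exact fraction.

obs 1: x=-1 → posterior Inverse-Gamma(21/2, 12)
obs 2: x=6 → posterior Inverse-Gamma(11, 49/2)
obs 3: x=0 → posterior Inverse-Gamma(23/2, 25)
obs 4: x=-1 → posterior Inverse-Gamma(12, 27)
obs 5: x=1 → posterior Inverse-Gamma(25/2, 27)
obs 6: x=-7 → posterior Inverse-Gamma(13, 59)
obs 7: x=0 → posterior Inverse-Gamma(27/2, 119/2)
obs 8: x=-4 → posterior Inverse-Gamma(14, 72)
obs 9: x=8 → posterior Inverse-Gamma(29/2, 193/2)
obs 10: x=7 → posterior Inverse-Gamma(15, 229/2)
obs 11: x=-1 → posterior Inverse-Gamma(31/2, 233/2)

233/33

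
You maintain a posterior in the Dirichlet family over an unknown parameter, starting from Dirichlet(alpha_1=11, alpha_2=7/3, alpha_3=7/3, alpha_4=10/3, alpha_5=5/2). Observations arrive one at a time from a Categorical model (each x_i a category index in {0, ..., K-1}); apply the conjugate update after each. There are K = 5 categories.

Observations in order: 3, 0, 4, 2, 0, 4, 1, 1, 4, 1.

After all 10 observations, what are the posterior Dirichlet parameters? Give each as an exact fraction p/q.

alpha_1=13, alpha_2=16/3, alpha_3=10/3, alpha_4=13/3, alpha_5=11/2

obs 1: x=3 → posterior Dirichlet(11, 7/3, 7/3, 13/3, 5/2)
obs 2: x=0 → posterior Dirichlet(12, 7/3, 7/3, 13/3, 5/2)
obs 3: x=4 → posterior Dirichlet(12, 7/3, 7/3, 13/3, 7/2)
obs 4: x=2 → posterior Dirichlet(12, 7/3, 10/3, 13/3, 7/2)
obs 5: x=0 → posterior Dirichlet(13, 7/3, 10/3, 13/3, 7/2)
obs 6: x=4 → posterior Dirichlet(13, 7/3, 10/3, 13/3, 9/2)
obs 7: x=1 → posterior Dirichlet(13, 10/3, 10/3, 13/3, 9/2)
obs 8: x=1 → posterior Dirichlet(13, 13/3, 10/3, 13/3, 9/2)
obs 9: x=4 → posterior Dirichlet(13, 13/3, 10/3, 13/3, 11/2)
obs 10: x=1 → posterior Dirichlet(13, 16/3, 10/3, 13/3, 11/2)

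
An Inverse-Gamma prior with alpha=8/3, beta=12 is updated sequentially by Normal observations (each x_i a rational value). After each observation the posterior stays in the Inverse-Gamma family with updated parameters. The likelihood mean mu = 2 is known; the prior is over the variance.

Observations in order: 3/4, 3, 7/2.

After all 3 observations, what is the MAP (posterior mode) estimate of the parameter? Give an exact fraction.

obs 1: x=3/4 → posterior Inverse-Gamma(19/6, 409/32)
obs 2: x=3 → posterior Inverse-Gamma(11/3, 425/32)
obs 3: x=7/2 → posterior Inverse-Gamma(25/6, 461/32)

1383/496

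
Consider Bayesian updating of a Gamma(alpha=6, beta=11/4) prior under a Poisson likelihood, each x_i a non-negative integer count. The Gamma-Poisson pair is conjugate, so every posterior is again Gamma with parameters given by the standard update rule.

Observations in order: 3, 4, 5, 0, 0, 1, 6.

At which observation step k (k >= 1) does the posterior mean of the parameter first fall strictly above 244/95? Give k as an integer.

obs 1: x=3 → posterior Gamma(9, 15/4)
obs 2: x=4 → posterior Gamma(13, 19/4)
obs 3: x=5 → posterior Gamma(18, 23/4)
obs 4: x=0 → posterior Gamma(18, 27/4)
obs 5: x=0 → posterior Gamma(18, 31/4)
obs 6: x=1 → posterior Gamma(19, 35/4)
obs 7: x=6 → posterior Gamma(25, 39/4)

k = 2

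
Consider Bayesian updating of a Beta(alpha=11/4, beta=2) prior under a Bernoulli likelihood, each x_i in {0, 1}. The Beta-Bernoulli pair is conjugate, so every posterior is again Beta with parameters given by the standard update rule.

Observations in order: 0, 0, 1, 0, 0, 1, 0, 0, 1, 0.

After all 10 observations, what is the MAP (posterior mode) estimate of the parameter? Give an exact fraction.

obs 1: x=0 → posterior Beta(11/4, 3)
obs 2: x=0 → posterior Beta(11/4, 4)
obs 3: x=1 → posterior Beta(15/4, 4)
obs 4: x=0 → posterior Beta(15/4, 5)
obs 5: x=0 → posterior Beta(15/4, 6)
obs 6: x=1 → posterior Beta(19/4, 6)
obs 7: x=0 → posterior Beta(19/4, 7)
obs 8: x=0 → posterior Beta(19/4, 8)
obs 9: x=1 → posterior Beta(23/4, 8)
obs 10: x=0 → posterior Beta(23/4, 9)

19/51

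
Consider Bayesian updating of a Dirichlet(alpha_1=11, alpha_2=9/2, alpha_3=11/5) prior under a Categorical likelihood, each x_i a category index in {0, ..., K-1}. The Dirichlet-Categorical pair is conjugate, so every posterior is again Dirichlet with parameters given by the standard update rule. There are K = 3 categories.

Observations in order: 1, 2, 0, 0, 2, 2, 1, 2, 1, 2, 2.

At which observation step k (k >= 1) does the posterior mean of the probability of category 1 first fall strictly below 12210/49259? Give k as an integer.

obs 1: x=1 → posterior Dirichlet(11, 11/2, 11/5)
obs 2: x=2 → posterior Dirichlet(11, 11/2, 16/5)
obs 3: x=0 → posterior Dirichlet(12, 11/2, 16/5)
obs 4: x=0 → posterior Dirichlet(13, 11/2, 16/5)
obs 5: x=2 → posterior Dirichlet(13, 11/2, 21/5)
obs 6: x=2 → posterior Dirichlet(13, 11/2, 26/5)
obs 7: x=1 → posterior Dirichlet(13, 13/2, 26/5)
obs 8: x=2 → posterior Dirichlet(13, 13/2, 31/5)
obs 9: x=1 → posterior Dirichlet(13, 15/2, 31/5)
obs 10: x=2 → posterior Dirichlet(13, 15/2, 36/5)
obs 11: x=2 → posterior Dirichlet(13, 15/2, 41/5)

k = 5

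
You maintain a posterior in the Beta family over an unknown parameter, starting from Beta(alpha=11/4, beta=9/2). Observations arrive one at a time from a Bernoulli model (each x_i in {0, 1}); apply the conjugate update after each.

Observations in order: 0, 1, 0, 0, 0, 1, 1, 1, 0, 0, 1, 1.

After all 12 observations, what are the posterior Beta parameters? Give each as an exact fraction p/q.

obs 1: x=0 → posterior Beta(11/4, 11/2)
obs 2: x=1 → posterior Beta(15/4, 11/2)
obs 3: x=0 → posterior Beta(15/4, 13/2)
obs 4: x=0 → posterior Beta(15/4, 15/2)
obs 5: x=0 → posterior Beta(15/4, 17/2)
obs 6: x=1 → posterior Beta(19/4, 17/2)
obs 7: x=1 → posterior Beta(23/4, 17/2)
obs 8: x=1 → posterior Beta(27/4, 17/2)
obs 9: x=0 → posterior Beta(27/4, 19/2)
obs 10: x=0 → posterior Beta(27/4, 21/2)
obs 11: x=1 → posterior Beta(31/4, 21/2)
obs 12: x=1 → posterior Beta(35/4, 21/2)

alpha=35/4, beta=21/2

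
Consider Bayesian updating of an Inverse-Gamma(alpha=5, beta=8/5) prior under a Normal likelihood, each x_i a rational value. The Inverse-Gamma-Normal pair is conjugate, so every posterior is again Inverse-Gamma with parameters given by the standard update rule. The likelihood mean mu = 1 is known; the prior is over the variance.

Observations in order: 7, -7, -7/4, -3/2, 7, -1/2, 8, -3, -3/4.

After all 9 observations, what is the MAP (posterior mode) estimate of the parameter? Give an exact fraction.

8933/840

obs 1: x=7 → posterior Inverse-Gamma(11/2, 98/5)
obs 2: x=-7 → posterior Inverse-Gamma(6, 258/5)
obs 3: x=-7/4 → posterior Inverse-Gamma(13/2, 8861/160)
obs 4: x=-3/2 → posterior Inverse-Gamma(7, 9361/160)
obs 5: x=7 → posterior Inverse-Gamma(15/2, 12241/160)
obs 6: x=-1/2 → posterior Inverse-Gamma(8, 12421/160)
obs 7: x=8 → posterior Inverse-Gamma(17/2, 16341/160)
obs 8: x=-3 → posterior Inverse-Gamma(9, 17621/160)
obs 9: x=-3/4 → posterior Inverse-Gamma(19/2, 8933/80)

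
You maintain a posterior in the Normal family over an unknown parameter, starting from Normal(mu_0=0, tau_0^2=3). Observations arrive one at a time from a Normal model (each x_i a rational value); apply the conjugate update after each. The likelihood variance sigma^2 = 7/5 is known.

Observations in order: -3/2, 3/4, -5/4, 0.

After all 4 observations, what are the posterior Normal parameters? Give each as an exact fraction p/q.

mu_0=-30/67, tau_0^2=21/67

obs 1: x=-3/2 → posterior Normal(-45/44, 21/22)
obs 2: x=3/4 → posterior Normal(-45/148, 21/37)
obs 3: x=-5/4 → posterior Normal(-15/26, 21/52)
obs 4: x=0 → posterior Normal(-30/67, 21/67)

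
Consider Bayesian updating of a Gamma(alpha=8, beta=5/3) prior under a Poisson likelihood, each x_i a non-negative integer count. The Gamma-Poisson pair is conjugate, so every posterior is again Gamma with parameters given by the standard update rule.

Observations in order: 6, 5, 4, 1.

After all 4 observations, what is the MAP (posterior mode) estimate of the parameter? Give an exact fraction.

obs 1: x=6 → posterior Gamma(14, 8/3)
obs 2: x=5 → posterior Gamma(19, 11/3)
obs 3: x=4 → posterior Gamma(23, 14/3)
obs 4: x=1 → posterior Gamma(24, 17/3)

69/17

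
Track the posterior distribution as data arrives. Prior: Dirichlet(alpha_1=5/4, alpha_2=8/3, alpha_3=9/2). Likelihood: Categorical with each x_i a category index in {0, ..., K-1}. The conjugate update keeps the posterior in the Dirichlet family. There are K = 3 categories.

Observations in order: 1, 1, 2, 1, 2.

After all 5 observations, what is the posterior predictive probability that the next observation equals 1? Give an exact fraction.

obs 1: x=1 → posterior Dirichlet(5/4, 11/3, 9/2)
obs 2: x=1 → posterior Dirichlet(5/4, 14/3, 9/2)
obs 3: x=2 → posterior Dirichlet(5/4, 14/3, 11/2)
obs 4: x=1 → posterior Dirichlet(5/4, 17/3, 11/2)
obs 5: x=2 → posterior Dirichlet(5/4, 17/3, 13/2)

68/161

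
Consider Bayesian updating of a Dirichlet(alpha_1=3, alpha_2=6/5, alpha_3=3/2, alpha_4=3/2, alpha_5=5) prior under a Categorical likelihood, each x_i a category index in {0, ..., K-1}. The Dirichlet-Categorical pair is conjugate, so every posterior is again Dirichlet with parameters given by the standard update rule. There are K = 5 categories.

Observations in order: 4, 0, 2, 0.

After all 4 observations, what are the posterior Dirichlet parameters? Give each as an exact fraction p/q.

alpha_1=5, alpha_2=6/5, alpha_3=5/2, alpha_4=3/2, alpha_5=6

obs 1: x=4 → posterior Dirichlet(3, 6/5, 3/2, 3/2, 6)
obs 2: x=0 → posterior Dirichlet(4, 6/5, 3/2, 3/2, 6)
obs 3: x=2 → posterior Dirichlet(4, 6/5, 5/2, 3/2, 6)
obs 4: x=0 → posterior Dirichlet(5, 6/5, 5/2, 3/2, 6)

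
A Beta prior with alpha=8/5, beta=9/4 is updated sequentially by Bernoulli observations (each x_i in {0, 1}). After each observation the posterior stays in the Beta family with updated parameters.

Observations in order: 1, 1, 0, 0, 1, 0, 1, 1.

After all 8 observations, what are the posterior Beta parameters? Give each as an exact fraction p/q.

alpha=33/5, beta=21/4

obs 1: x=1 → posterior Beta(13/5, 9/4)
obs 2: x=1 → posterior Beta(18/5, 9/4)
obs 3: x=0 → posterior Beta(18/5, 13/4)
obs 4: x=0 → posterior Beta(18/5, 17/4)
obs 5: x=1 → posterior Beta(23/5, 17/4)
obs 6: x=0 → posterior Beta(23/5, 21/4)
obs 7: x=1 → posterior Beta(28/5, 21/4)
obs 8: x=1 → posterior Beta(33/5, 21/4)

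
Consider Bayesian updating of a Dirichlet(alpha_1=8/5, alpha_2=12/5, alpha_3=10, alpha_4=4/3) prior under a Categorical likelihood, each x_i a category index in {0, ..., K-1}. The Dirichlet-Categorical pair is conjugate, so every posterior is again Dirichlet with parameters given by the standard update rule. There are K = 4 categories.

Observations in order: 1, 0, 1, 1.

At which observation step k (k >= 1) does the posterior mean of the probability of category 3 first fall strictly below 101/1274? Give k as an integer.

obs 1: x=1 → posterior Dirichlet(8/5, 17/5, 10, 4/3)
obs 2: x=0 → posterior Dirichlet(13/5, 17/5, 10, 4/3)
obs 3: x=1 → posterior Dirichlet(13/5, 22/5, 10, 4/3)
obs 4: x=1 → posterior Dirichlet(13/5, 27/5, 10, 4/3)

k = 2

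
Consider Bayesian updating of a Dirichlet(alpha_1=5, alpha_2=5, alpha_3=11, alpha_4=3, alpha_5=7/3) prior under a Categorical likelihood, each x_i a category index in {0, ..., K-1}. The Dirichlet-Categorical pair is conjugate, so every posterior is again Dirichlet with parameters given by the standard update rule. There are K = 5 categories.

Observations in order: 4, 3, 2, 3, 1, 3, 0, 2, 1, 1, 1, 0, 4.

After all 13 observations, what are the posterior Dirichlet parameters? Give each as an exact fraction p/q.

obs 1: x=4 → posterior Dirichlet(5, 5, 11, 3, 10/3)
obs 2: x=3 → posterior Dirichlet(5, 5, 11, 4, 10/3)
obs 3: x=2 → posterior Dirichlet(5, 5, 12, 4, 10/3)
obs 4: x=3 → posterior Dirichlet(5, 5, 12, 5, 10/3)
obs 5: x=1 → posterior Dirichlet(5, 6, 12, 5, 10/3)
obs 6: x=3 → posterior Dirichlet(5, 6, 12, 6, 10/3)
obs 7: x=0 → posterior Dirichlet(6, 6, 12, 6, 10/3)
obs 8: x=2 → posterior Dirichlet(6, 6, 13, 6, 10/3)
obs 9: x=1 → posterior Dirichlet(6, 7, 13, 6, 10/3)
obs 10: x=1 → posterior Dirichlet(6, 8, 13, 6, 10/3)
obs 11: x=1 → posterior Dirichlet(6, 9, 13, 6, 10/3)
obs 12: x=0 → posterior Dirichlet(7, 9, 13, 6, 10/3)
obs 13: x=4 → posterior Dirichlet(7, 9, 13, 6, 13/3)

alpha_1=7, alpha_2=9, alpha_3=13, alpha_4=6, alpha_5=13/3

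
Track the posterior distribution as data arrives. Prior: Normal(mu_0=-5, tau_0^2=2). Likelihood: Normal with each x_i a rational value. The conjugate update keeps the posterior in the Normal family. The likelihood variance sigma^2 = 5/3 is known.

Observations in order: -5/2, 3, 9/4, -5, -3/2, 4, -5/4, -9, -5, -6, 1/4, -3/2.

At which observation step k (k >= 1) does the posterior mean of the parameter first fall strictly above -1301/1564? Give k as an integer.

k = 3

obs 1: x=-5/2 → posterior Normal(-40/11, 10/11)
obs 2: x=3 → posterior Normal(-22/17, 10/17)
obs 3: x=9/4 → posterior Normal(-17/46, 10/23)
obs 4: x=-5 → posterior Normal(-77/58, 10/29)
obs 5: x=-3/2 → posterior Normal(-19/14, 2/7)
obs 6: x=4 → posterior Normal(-47/82, 10/41)
obs 7: x=-5/4 → posterior Normal(-31/47, 10/47)
obs 8: x=-9 → posterior Normal(-85/53, 10/53)
obs 9: x=-5 → posterior Normal(-115/59, 10/59)
obs 10: x=-6 → posterior Normal(-151/65, 2/13)
obs 11: x=1/4 → posterior Normal(-299/142, 10/71)
obs 12: x=-3/2 → posterior Normal(-317/154, 10/77)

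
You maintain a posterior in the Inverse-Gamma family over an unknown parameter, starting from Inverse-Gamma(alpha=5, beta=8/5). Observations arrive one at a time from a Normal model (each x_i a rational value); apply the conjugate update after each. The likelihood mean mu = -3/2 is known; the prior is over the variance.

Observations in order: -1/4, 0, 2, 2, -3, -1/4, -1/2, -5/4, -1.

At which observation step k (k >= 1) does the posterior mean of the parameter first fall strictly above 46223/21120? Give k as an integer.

k = 4

obs 1: x=-1/4 → posterior Inverse-Gamma(11/2, 381/160)
obs 2: x=0 → posterior Inverse-Gamma(6, 561/160)
obs 3: x=2 → posterior Inverse-Gamma(13/2, 1541/160)
obs 4: x=2 → posterior Inverse-Gamma(7, 2521/160)
obs 5: x=-3 → posterior Inverse-Gamma(15/2, 2701/160)
obs 6: x=-1/4 → posterior Inverse-Gamma(8, 1413/80)
obs 7: x=-1/2 → posterior Inverse-Gamma(17/2, 1453/80)
obs 8: x=-5/4 → posterior Inverse-Gamma(9, 2911/160)
obs 9: x=-1 → posterior Inverse-Gamma(19/2, 2931/160)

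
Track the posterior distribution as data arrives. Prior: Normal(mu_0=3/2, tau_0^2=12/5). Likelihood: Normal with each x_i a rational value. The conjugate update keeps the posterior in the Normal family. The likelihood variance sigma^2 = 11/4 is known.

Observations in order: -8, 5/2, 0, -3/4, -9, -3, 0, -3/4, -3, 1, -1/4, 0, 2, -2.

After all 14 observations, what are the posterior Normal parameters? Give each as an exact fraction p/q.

obs 1: x=-8 → posterior Normal(-603/206, 132/103)
obs 2: x=5/2 → posterior Normal(-363/302, 132/151)
obs 3: x=0 → posterior Normal(-363/398, 132/199)
obs 4: x=-3/4 → posterior Normal(-435/494, 132/247)
obs 5: x=-9 → posterior Normal(-1299/590, 132/295)
obs 6: x=-3 → posterior Normal(-1587/686, 132/343)
obs 7: x=0 → posterior Normal(-69/34, 132/391)
obs 8: x=-3/4 → posterior Normal(-1659/878, 132/439)
obs 9: x=-3 → posterior Normal(-1947/974, 132/487)
obs 10: x=1 → posterior Normal(-1851/1070, 132/535)
obs 11: x=-1/4 → posterior Normal(-1875/1166, 12/53)
obs 12: x=0 → posterior Normal(-1875/1262, 132/631)
obs 13: x=2 → posterior Normal(-1683/1358, 132/679)
obs 14: x=-2 → posterior Normal(-1875/1454, 132/727)

mu_0=-1875/1454, tau_0^2=132/727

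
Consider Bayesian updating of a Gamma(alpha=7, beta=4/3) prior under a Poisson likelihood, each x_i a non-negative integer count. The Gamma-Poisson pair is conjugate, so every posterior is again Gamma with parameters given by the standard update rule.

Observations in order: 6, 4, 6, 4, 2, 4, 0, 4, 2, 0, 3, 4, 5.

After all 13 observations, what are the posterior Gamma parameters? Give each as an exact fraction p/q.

obs 1: x=6 → posterior Gamma(13, 7/3)
obs 2: x=4 → posterior Gamma(17, 10/3)
obs 3: x=6 → posterior Gamma(23, 13/3)
obs 4: x=4 → posterior Gamma(27, 16/3)
obs 5: x=2 → posterior Gamma(29, 19/3)
obs 6: x=4 → posterior Gamma(33, 22/3)
obs 7: x=0 → posterior Gamma(33, 25/3)
obs 8: x=4 → posterior Gamma(37, 28/3)
obs 9: x=2 → posterior Gamma(39, 31/3)
obs 10: x=0 → posterior Gamma(39, 34/3)
obs 11: x=3 → posterior Gamma(42, 37/3)
obs 12: x=4 → posterior Gamma(46, 40/3)
obs 13: x=5 → posterior Gamma(51, 43/3)

alpha=51, beta=43/3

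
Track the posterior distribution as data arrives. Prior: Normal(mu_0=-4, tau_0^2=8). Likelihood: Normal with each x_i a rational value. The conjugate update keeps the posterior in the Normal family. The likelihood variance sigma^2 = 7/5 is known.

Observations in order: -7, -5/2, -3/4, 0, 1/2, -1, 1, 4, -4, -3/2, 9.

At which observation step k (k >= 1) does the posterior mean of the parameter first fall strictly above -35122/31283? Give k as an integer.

k = 8

obs 1: x=-7 → posterior Normal(-308/47, 56/47)
obs 2: x=-5/2 → posterior Normal(-136/29, 56/87)
obs 3: x=-3/4 → posterior Normal(-438/127, 56/127)
obs 4: x=0 → posterior Normal(-438/167, 56/167)
obs 5: x=1/2 → posterior Normal(-418/207, 56/207)
obs 6: x=-1 → posterior Normal(-458/247, 56/247)
obs 7: x=1 → posterior Normal(-418/287, 8/41)
obs 8: x=4 → posterior Normal(-86/109, 56/327)
obs 9: x=-4 → posterior Normal(-418/367, 56/367)
obs 10: x=-3/2 → posterior Normal(-478/407, 56/407)
obs 11: x=9 → posterior Normal(-118/447, 56/447)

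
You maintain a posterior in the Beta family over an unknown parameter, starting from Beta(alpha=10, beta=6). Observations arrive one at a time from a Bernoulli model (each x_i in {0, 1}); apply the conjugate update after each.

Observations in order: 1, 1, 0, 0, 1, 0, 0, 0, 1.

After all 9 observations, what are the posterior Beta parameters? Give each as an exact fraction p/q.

obs 1: x=1 → posterior Beta(11, 6)
obs 2: x=1 → posterior Beta(12, 6)
obs 3: x=0 → posterior Beta(12, 7)
obs 4: x=0 → posterior Beta(12, 8)
obs 5: x=1 → posterior Beta(13, 8)
obs 6: x=0 → posterior Beta(13, 9)
obs 7: x=0 → posterior Beta(13, 10)
obs 8: x=0 → posterior Beta(13, 11)
obs 9: x=1 → posterior Beta(14, 11)

alpha=14, beta=11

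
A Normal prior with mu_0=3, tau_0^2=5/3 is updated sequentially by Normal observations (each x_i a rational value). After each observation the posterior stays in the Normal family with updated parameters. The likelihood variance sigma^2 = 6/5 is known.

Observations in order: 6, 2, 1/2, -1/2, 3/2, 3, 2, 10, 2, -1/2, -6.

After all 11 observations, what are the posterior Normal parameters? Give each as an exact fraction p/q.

mu_0=554/293, tau_0^2=30/293

obs 1: x=6 → posterior Normal(204/43, 30/43)
obs 2: x=2 → posterior Normal(127/34, 15/34)
obs 3: x=1/2 → posterior Normal(533/186, 10/31)
obs 4: x=-1/2 → posterior Normal(127/59, 15/59)
obs 5: x=3/2 → posterior Normal(53/26, 30/143)
obs 6: x=3 → posterior Normal(733/336, 5/28)
obs 7: x=2 → posterior Normal(833/386, 30/193)
obs 8: x=10 → posterior Normal(1333/436, 15/109)
obs 9: x=2 → posterior Normal(1433/486, 10/81)
obs 10: x=-1/2 → posterior Normal(176/67, 15/134)
obs 11: x=-6 → posterior Normal(554/293, 30/293)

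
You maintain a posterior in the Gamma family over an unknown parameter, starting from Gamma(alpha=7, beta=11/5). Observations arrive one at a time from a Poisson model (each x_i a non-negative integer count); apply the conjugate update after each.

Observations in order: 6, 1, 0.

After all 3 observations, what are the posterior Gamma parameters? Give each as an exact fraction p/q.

alpha=14, beta=26/5

obs 1: x=6 → posterior Gamma(13, 16/5)
obs 2: x=1 → posterior Gamma(14, 21/5)
obs 3: x=0 → posterior Gamma(14, 26/5)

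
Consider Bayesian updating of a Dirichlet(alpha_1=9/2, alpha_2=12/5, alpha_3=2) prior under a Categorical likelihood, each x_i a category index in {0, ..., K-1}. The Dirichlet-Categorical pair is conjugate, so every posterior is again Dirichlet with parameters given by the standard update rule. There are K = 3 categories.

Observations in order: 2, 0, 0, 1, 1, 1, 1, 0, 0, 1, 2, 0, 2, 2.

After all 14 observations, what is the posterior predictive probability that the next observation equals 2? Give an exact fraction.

60/229

obs 1: x=2 → posterior Dirichlet(9/2, 12/5, 3)
obs 2: x=0 → posterior Dirichlet(11/2, 12/5, 3)
obs 3: x=0 → posterior Dirichlet(13/2, 12/5, 3)
obs 4: x=1 → posterior Dirichlet(13/2, 17/5, 3)
obs 5: x=1 → posterior Dirichlet(13/2, 22/5, 3)
obs 6: x=1 → posterior Dirichlet(13/2, 27/5, 3)
obs 7: x=1 → posterior Dirichlet(13/2, 32/5, 3)
obs 8: x=0 → posterior Dirichlet(15/2, 32/5, 3)
obs 9: x=0 → posterior Dirichlet(17/2, 32/5, 3)
obs 10: x=1 → posterior Dirichlet(17/2, 37/5, 3)
obs 11: x=2 → posterior Dirichlet(17/2, 37/5, 4)
obs 12: x=0 → posterior Dirichlet(19/2, 37/5, 4)
obs 13: x=2 → posterior Dirichlet(19/2, 37/5, 5)
obs 14: x=2 → posterior Dirichlet(19/2, 37/5, 6)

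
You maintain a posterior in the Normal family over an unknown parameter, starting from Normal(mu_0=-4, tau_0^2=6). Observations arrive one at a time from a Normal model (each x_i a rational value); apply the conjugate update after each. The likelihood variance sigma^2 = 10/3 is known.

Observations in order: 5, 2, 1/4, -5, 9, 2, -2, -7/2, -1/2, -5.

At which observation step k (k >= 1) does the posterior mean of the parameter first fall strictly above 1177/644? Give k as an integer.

k = 2

obs 1: x=5 → posterior Normal(25/14, 15/7)
obs 2: x=2 → posterior Normal(43/23, 30/23)
obs 3: x=1/4 → posterior Normal(181/128, 15/16)
obs 4: x=-5 → posterior Normal(1/164, 30/41)
obs 5: x=9 → posterior Normal(13/8, 3/5)
obs 6: x=2 → posterior Normal(397/236, 30/59)
obs 7: x=-2 → posterior Normal(325/272, 15/34)
obs 8: x=-7/2 → posterior Normal(199/308, 30/77)
obs 9: x=-1/2 → posterior Normal(181/344, 15/43)
obs 10: x=-5 → posterior Normal(1/380, 6/19)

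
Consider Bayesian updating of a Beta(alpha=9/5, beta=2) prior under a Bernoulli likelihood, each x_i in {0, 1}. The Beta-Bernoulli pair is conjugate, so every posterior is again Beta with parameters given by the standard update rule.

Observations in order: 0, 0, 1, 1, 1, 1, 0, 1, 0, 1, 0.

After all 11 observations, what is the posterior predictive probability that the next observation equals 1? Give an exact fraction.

obs 1: x=0 → posterior Beta(9/5, 3)
obs 2: x=0 → posterior Beta(9/5, 4)
obs 3: x=1 → posterior Beta(14/5, 4)
obs 4: x=1 → posterior Beta(19/5, 4)
obs 5: x=1 → posterior Beta(24/5, 4)
obs 6: x=1 → posterior Beta(29/5, 4)
obs 7: x=0 → posterior Beta(29/5, 5)
obs 8: x=1 → posterior Beta(34/5, 5)
obs 9: x=0 → posterior Beta(34/5, 6)
obs 10: x=1 → posterior Beta(39/5, 6)
obs 11: x=0 → posterior Beta(39/5, 7)

39/74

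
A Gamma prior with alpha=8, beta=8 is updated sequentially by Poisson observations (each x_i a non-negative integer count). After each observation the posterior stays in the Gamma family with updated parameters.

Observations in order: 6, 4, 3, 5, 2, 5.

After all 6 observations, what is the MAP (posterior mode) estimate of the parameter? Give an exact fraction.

obs 1: x=6 → posterior Gamma(14, 9)
obs 2: x=4 → posterior Gamma(18, 10)
obs 3: x=3 → posterior Gamma(21, 11)
obs 4: x=5 → posterior Gamma(26, 12)
obs 5: x=2 → posterior Gamma(28, 13)
obs 6: x=5 → posterior Gamma(33, 14)

16/7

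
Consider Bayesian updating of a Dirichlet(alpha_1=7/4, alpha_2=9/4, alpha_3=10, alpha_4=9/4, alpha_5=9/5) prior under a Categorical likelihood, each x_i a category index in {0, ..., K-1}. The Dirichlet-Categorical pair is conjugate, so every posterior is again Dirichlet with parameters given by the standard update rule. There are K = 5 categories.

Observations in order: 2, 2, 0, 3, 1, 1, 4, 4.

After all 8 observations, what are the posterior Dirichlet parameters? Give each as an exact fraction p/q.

obs 1: x=2 → posterior Dirichlet(7/4, 9/4, 11, 9/4, 9/5)
obs 2: x=2 → posterior Dirichlet(7/4, 9/4, 12, 9/4, 9/5)
obs 3: x=0 → posterior Dirichlet(11/4, 9/4, 12, 9/4, 9/5)
obs 4: x=3 → posterior Dirichlet(11/4, 9/4, 12, 13/4, 9/5)
obs 5: x=1 → posterior Dirichlet(11/4, 13/4, 12, 13/4, 9/5)
obs 6: x=1 → posterior Dirichlet(11/4, 17/4, 12, 13/4, 9/5)
obs 7: x=4 → posterior Dirichlet(11/4, 17/4, 12, 13/4, 14/5)
obs 8: x=4 → posterior Dirichlet(11/4, 17/4, 12, 13/4, 19/5)

alpha_1=11/4, alpha_2=17/4, alpha_3=12, alpha_4=13/4, alpha_5=19/5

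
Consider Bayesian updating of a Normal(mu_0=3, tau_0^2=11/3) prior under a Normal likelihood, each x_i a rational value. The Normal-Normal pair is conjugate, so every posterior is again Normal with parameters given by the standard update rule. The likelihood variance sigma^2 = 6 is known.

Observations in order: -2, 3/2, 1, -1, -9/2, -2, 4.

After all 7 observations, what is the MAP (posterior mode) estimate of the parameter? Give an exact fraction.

obs 1: x=-2 → posterior Normal(32/29, 66/29)
obs 2: x=3/2 → posterior Normal(97/80, 33/20)
obs 3: x=1 → posterior Normal(7/6, 22/17)
obs 4: x=-1 → posterior Normal(97/124, 33/31)
obs 5: x=-9/2 → posterior Normal(-1/73, 66/73)
obs 6: x=-2 → posterior Normal(-23/84, 11/14)
obs 7: x=4 → posterior Normal(21/95, 66/95)

21/95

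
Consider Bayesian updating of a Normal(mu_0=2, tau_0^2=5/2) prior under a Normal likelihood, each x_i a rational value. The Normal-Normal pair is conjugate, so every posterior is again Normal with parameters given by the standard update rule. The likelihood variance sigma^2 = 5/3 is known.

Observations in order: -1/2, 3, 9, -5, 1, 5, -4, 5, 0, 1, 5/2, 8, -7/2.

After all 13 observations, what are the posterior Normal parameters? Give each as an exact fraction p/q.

mu_0=137/82, tau_0^2=5/41

obs 1: x=-1/2 → posterior Normal(1/2, 1)
obs 2: x=3 → posterior Normal(23/16, 5/8)
obs 3: x=9 → posterior Normal(7/2, 5/11)
obs 4: x=-5 → posterior Normal(47/28, 5/14)
obs 5: x=1 → posterior Normal(53/34, 5/17)
obs 6: x=5 → posterior Normal(83/40, 1/4)
obs 7: x=-4 → posterior Normal(59/46, 5/23)
obs 8: x=5 → posterior Normal(89/52, 5/26)
obs 9: x=0 → posterior Normal(89/58, 5/29)
obs 10: x=1 → posterior Normal(95/64, 5/32)
obs 11: x=5/2 → posterior Normal(11/7, 1/7)
obs 12: x=8 → posterior Normal(79/38, 5/38)
obs 13: x=-7/2 → posterior Normal(137/82, 5/41)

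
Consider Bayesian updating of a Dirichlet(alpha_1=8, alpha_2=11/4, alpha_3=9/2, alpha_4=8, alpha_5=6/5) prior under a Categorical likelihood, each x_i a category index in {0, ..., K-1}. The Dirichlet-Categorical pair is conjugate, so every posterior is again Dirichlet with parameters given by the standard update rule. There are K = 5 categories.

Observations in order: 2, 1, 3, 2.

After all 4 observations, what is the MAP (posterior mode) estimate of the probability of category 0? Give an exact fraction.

obs 1: x=2 → posterior Dirichlet(8, 11/4, 11/2, 8, 6/5)
obs 2: x=1 → posterior Dirichlet(8, 15/4, 11/2, 8, 6/5)
obs 3: x=3 → posterior Dirichlet(8, 15/4, 11/2, 9, 6/5)
obs 4: x=2 → posterior Dirichlet(8, 15/4, 13/2, 9, 6/5)

20/67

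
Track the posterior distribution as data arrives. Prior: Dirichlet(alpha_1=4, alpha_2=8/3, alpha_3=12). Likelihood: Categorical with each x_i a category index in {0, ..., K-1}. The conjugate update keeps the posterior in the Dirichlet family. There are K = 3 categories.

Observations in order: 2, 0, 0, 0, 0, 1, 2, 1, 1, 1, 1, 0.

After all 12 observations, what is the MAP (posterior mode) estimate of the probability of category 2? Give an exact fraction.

obs 1: x=2 → posterior Dirichlet(4, 8/3, 13)
obs 2: x=0 → posterior Dirichlet(5, 8/3, 13)
obs 3: x=0 → posterior Dirichlet(6, 8/3, 13)
obs 4: x=0 → posterior Dirichlet(7, 8/3, 13)
obs 5: x=0 → posterior Dirichlet(8, 8/3, 13)
obs 6: x=1 → posterior Dirichlet(8, 11/3, 13)
obs 7: x=2 → posterior Dirichlet(8, 11/3, 14)
obs 8: x=1 → posterior Dirichlet(8, 14/3, 14)
obs 9: x=1 → posterior Dirichlet(8, 17/3, 14)
obs 10: x=1 → posterior Dirichlet(8, 20/3, 14)
obs 11: x=1 → posterior Dirichlet(8, 23/3, 14)
obs 12: x=0 → posterior Dirichlet(9, 23/3, 14)

39/83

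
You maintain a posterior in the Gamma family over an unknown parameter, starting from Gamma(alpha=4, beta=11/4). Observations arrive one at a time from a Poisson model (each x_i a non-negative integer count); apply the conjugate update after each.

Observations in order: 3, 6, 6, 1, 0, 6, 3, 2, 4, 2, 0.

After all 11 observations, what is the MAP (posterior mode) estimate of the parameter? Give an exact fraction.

144/55

obs 1: x=3 → posterior Gamma(7, 15/4)
obs 2: x=6 → posterior Gamma(13, 19/4)
obs 3: x=6 → posterior Gamma(19, 23/4)
obs 4: x=1 → posterior Gamma(20, 27/4)
obs 5: x=0 → posterior Gamma(20, 31/4)
obs 6: x=6 → posterior Gamma(26, 35/4)
obs 7: x=3 → posterior Gamma(29, 39/4)
obs 8: x=2 → posterior Gamma(31, 43/4)
obs 9: x=4 → posterior Gamma(35, 47/4)
obs 10: x=2 → posterior Gamma(37, 51/4)
obs 11: x=0 → posterior Gamma(37, 55/4)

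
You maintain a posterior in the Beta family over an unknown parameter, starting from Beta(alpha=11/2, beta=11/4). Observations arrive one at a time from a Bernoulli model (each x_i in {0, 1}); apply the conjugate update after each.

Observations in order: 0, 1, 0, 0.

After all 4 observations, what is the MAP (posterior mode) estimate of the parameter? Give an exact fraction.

obs 1: x=0 → posterior Beta(11/2, 15/4)
obs 2: x=1 → posterior Beta(13/2, 15/4)
obs 3: x=0 → posterior Beta(13/2, 19/4)
obs 4: x=0 → posterior Beta(13/2, 23/4)

22/41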